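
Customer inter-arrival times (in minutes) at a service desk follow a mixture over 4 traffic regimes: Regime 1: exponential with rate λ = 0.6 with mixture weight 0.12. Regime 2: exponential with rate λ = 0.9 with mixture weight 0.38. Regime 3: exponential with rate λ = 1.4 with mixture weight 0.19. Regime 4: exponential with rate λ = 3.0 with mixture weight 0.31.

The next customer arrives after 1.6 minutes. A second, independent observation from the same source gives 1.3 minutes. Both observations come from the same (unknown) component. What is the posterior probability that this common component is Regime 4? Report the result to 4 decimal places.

Posterior ∝ prior × likelihood, so P(k | x) ∝ π_k f_k(x); normalise over all components.
Since both observations come from the same component, the likelihood for component k is f_k(x₁)·f_k(x₂).
  L_1 = [0.229736] × [0.275044] = 0.0631873
  L_2 = [0.213235] × [0.27933] = 0.059563
  L_3 = [0.149042] × [0.226836] = 0.0338081
  L_4 = [0.0246892] × [0.0607257] = 0.00149927
Prior × likelihood for each component:
  π_1·L_1 = 0.12 × 0.0631873 = 0.00758248
  π_2·L_2 = 0.38 × 0.059563 = 0.0226339
  π_3·L_3 = 0.19 × 0.0338081 = 0.00642353
  π_4·L_4 = 0.31 × 0.00149927 = 0.000464774
Normaliser: 0.00758248 + 0.0226339 + 0.00642353 + 0.000464774 = 0.0371047
Responsibility of Regime 4: 0.000464774 / 0.0371047 ≈ 0.0125

0.0125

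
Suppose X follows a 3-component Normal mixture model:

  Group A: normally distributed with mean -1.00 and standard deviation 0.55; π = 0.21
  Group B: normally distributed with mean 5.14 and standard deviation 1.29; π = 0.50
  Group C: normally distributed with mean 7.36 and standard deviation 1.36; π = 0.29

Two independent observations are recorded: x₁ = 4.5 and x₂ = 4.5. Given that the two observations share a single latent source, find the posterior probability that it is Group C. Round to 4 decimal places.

0.0079

Apply Bayes' rule: the posterior for each component is proportional to its prior times its likelihood at x.
Since both observations come from the same component, the likelihood for component k is f_k(x₁)·f_k(x₂).
  L_A = [1.39902e-22] × [1.39902e-22] = 1.95725e-44
  L_B = [0.273446] × [0.273446] = 0.0747728
  L_C = [0.0321416] × [0.0321416] = 0.00103308
Multiply by the mixture weights:
  P(Z=A)·L_A = 0.21 × 1.95725e-44 = 4.11023e-45
  P(Z=B)·L_B = 0.50 × 0.0747728 = 0.0373864
  P(Z=C)·L_C = 0.29 × 0.00103308 = 0.000299594
Denominator: 4.11023e-45 + 0.0373864 + 0.000299594 = 0.037686
P(Group C | data) ≈ 0.0079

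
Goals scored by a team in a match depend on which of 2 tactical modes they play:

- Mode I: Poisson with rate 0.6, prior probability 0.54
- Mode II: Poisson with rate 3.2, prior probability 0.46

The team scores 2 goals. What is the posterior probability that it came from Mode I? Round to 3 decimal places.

Apply Bayes' rule: the posterior for each component is proportional to its prior times its likelihood at x.
Component likelihoods at x = 2 goals:
  f_I = e^(−0.6)·0.6^2/2! = 0.0987861
  f_II = e^(−3.2)·3.2^2/2! = 0.208702
Prior × likelihood for each component:
  π_I·f_I = 0.54 × 0.0987861 = 0.0533445
  π_II·f_II = 0.46 × 0.208702 = 0.0960031
Denominator: 0.0533445 + 0.0960031 = 0.149348
P(Mode I | x) ≈ 0.357

0.357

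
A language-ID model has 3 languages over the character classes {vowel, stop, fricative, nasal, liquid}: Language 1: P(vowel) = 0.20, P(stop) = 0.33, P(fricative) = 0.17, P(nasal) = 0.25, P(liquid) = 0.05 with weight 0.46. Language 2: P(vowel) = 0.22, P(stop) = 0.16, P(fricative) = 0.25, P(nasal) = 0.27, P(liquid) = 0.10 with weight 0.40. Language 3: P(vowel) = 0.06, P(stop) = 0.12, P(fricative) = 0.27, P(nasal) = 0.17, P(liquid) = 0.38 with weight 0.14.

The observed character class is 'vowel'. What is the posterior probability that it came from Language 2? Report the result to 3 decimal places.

Posterior ∝ prior × likelihood, so P(k | x) ∝ P(Z=k) f_k(x); normalise over all components.
Component likelihoods at x = 'vowel':
  p_1 = 0.2
  p_2 = 0.22
  p_3 = 0.06
Weight by the priors:
  P(Z=1)·p_1 = 0.46 × 0.2 = 0.092
  P(Z=2)·p_2 = 0.40 × 0.22 = 0.088
  P(Z=3)·p_3 = 0.14 × 0.06 = 0.0084
Normaliser: 0.092 + 0.088 + 0.0084 = 0.1884
P(Language 2 | x) = 0.088 / 0.1884 ≈ 0.467

0.467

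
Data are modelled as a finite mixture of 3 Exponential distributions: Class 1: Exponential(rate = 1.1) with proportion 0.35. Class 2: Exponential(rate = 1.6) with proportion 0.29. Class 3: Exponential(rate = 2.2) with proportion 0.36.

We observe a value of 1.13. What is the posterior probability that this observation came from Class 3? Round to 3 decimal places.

0.260

Posterior ∝ prior × likelihood, so P(k | x) ∝ w_k f_k(x); normalise over all components.
Evaluate each component's likelihood at the observed value:
  L_1 = 0.317369
  L_2 = 0.262371
  L_3 = 0.183133
Weight by the priors:
  w_1·L_1 = 0.35 × 0.317369 = 0.111079
  w_2·L_2 = 0.29 × 0.262371 = 0.0760875
  w_3·L_3 = 0.36 × 0.183133 = 0.0659279
Marginal: 0.111079 + 0.0760875 + 0.0659279 = 0.253095
P(Class 3 | 1.13) ≈ 0.260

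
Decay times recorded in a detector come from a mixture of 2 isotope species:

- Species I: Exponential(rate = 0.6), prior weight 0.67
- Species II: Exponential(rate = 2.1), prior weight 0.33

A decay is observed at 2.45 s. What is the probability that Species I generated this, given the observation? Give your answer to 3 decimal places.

0.958

P(component k | x) = π_k·f_k(x) / marginal(x), where marginal(x) = Σ_j π_j·f_j(x).
Component likelihoods at x = 2.45 s:
  f_I = 0.137955
  f_II = 0.0122398
Prior × likelihood for each component:
  π_I·f_I = 0.67 × 0.137955 = 0.09243
  π_II·f_II = 0.33 × 0.0122398 = 0.00403913
Normaliser: 0.09243 + 0.00403913 = 0.0964692
P(Species I | 2.45 s) = 0.09243 / 0.0964692 ≈ 0.958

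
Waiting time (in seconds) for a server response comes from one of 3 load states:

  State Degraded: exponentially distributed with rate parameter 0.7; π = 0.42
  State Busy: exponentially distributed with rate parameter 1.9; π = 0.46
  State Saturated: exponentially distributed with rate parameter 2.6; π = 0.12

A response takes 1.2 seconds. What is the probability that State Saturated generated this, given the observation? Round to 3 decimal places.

P(component k | x) = π_k·f_k(x) / marginal(x), where marginal(x) = Σ_j π_j·f_j(x).
Component likelihoods at x = 1.2 seconds:
  p_Degraded = 0.7·e^(−0.7·1.2) = 0.7·e^(−0.8400) = 0.302197
  p_Busy = 1.9·e^(−1.9·1.2) = 1.9·e^(−2.2800) = 0.19434
  p_Saturated = 2.6·e^(−2.6·1.2) = 2.6·e^(−3.1200) = 0.114809
Unnormalised posteriors:
  π_Degraded·p_Degraded = 0.42 × 0.302197 = 0.126923
  π_Busy·p_Busy = 0.46 × 0.19434 = 0.0893964
  π_Saturated·p_Saturated = 0.12 × 0.114809 = 0.013777
Marginal: 0.126923 + 0.0893964 + 0.013777 = 0.230096
P(State Saturated | 1.2 seconds) ≈ 0.060

0.060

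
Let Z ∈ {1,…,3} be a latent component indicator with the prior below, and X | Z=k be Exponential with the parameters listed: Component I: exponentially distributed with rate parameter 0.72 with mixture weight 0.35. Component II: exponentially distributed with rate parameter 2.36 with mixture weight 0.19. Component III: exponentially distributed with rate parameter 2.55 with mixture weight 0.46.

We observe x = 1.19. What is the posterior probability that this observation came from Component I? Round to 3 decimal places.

By Bayes' theorem, P(k | x) = π_k f_k(x) / Σ_j π_j f_j(x).
Exponential densities:
  L_I = 0.72·e^(−0.72·1.19) = 0.72·e^(−0.8568) = 0.305653
  L_II = 2.36·e^(−2.36·1.19) = 2.36·e^(−2.8084) = 0.142311
  L_III = 2.55·e^(−2.55·1.19) = 2.55·e^(−3.0345) = 0.122652
Unnormalised posteriors:
  π_I·L_I = 0.35 × 0.305653 = 0.106979
  π_II·L_II = 0.19 × 0.142311 = 0.0270391
  π_III·L_III = 0.46 × 0.122652 = 0.0564198
Sum: 0.106979 + 0.0270391 + 0.0564198 = 0.190438
Responsibility of Component I: 0.106979 / 0.190438 ≈ 0.562

0.562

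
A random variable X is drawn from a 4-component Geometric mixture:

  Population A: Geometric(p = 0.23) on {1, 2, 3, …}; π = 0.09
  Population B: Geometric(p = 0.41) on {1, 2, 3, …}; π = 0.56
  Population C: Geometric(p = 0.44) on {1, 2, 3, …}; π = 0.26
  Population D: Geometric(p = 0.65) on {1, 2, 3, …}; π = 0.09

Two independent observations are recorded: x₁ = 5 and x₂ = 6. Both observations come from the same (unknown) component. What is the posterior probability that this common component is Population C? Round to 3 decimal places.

0.177

P(component k | x) = w_k·f_k(x) / marginal(x), where marginal(x) = Σ_j w_j·f_j(x).
Since both observations come from the same component, the likelihood for component k is f_k(x₁)·f_k(x₂).
  p_A = [0.080852] × [0.062256] = 0.00503352
  p_B = [0.0496812] × [0.0293119] = 0.00145625
  p_C = [0.0432718] × [0.0242322] = 0.00104857
  p_D = [0.00975406] × [0.00341392] = 3.32996e-05
Prior × likelihood for each component:
  w_A·p_A = 0.09 × 0.00503352 = 0.000453017
  w_B·p_B = 0.56 × 0.00145625 = 0.0008155
  w_C·p_C = 0.26 × 0.00104857 = 0.000272628
  w_D·p_D = 0.09 × 3.32996e-05 = 2.99696e-06
Marginal: 0.000453017 + 0.0008155 + 0.000272628 + 2.99696e-06 = 0.00154414
P(Population C | x₁, x₂) = 0.000272628 / 0.00154414 ≈ 0.177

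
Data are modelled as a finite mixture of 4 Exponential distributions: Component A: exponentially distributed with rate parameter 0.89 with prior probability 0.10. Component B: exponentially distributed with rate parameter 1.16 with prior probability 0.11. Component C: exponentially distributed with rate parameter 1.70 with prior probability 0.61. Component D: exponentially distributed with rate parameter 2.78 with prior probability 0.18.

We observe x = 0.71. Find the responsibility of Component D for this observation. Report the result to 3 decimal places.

0.144

P(component k | x) = π_k·f_k(x) / marginal(x), where marginal(x) = Σ_j π_j·f_j(x).
Evaluate each component's likelihood at the observed value:
  f_A = 0.89·e^(−0.89·0.71) = 0.89·e^(−0.6319) = 0.473107
  f_B = 1.16·e^(−1.16·0.71) = 1.16·e^(−0.8236) = 0.509065
  f_C = 1.70·e^(−1.70·0.71) = 1.70·e^(−1.2070) = 0.508458
  f_D = 2.78·e^(−2.78·0.71) = 2.78·e^(−1.9738) = 0.38622
Weight by the priors:
  π_A·f_A = 0.10 × 0.473107 = 0.0473107
  π_B·f_B = 0.11 × 0.509065 = 0.0559971
  π_C·f_C = 0.61 × 0.508458 = 0.31016
  π_D·f_D = 0.18 × 0.38622 = 0.0695195
Denominator: 0.0473107 + 0.0559971 + 0.31016 + 0.0695195 = 0.482987
So the posterior for Component D is 0.0695195 / 0.482987 ≈ 0.144.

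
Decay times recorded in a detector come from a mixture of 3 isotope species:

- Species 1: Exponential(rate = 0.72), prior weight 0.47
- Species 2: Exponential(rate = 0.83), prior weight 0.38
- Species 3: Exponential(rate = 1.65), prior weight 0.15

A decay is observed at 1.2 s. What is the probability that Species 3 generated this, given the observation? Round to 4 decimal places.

0.1165

Apply Bayes' rule: the posterior for each component is proportional to its prior times its likelihood at x.
Evaluate each component's likelihood at the observed value:
  L_1 = 0.72·e^(−0.72·1.2) = 0.72·e^(−0.8640) = 0.30346
  L_2 = 0.83·e^(−0.83·1.2) = 0.83·e^(−0.9960) = 0.306564
  L_3 = 1.65·e^(−1.65·1.2) = 1.65·e^(−1.9800) = 0.227814
Unnormalised posteriors:
  w_1·L_1 = 0.47 × 0.30346 = 0.142626
  w_2·L_2 = 0.38 × 0.306564 = 0.116494
  w_3·L_3 = 0.15 × 0.227814 = 0.0341721
Marginal: 0.142626 + 0.116494 + 0.0341721 = 0.293293
P(Species 3 | the observation) ≈ 0.1165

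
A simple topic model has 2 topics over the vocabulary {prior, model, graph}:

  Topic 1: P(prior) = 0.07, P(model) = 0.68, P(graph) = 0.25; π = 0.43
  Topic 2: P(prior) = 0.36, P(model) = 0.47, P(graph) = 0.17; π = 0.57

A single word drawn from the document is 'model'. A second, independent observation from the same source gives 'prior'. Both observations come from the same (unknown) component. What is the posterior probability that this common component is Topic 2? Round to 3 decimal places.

0.825

Posterior ∝ prior × likelihood, so P(k | x) ∝ π_k f_k(x); normalise over all components.
Since both observations come from the same component, the likelihood for component k is f_k(x₁)·f_k(x₂).
  p_1 = [P(model | comp) = 0.68] × [0.07] = 0.0476
  p_2 = [P(model | comp) = 0.47] × [0.36] = 0.1692
Weight by the priors:
  π_1·p_1 = 0.43 × 0.0476 = 0.020468
  π_2·p_2 = 0.57 × 0.1692 = 0.096444
Sum: 0.020468 + 0.096444 = 0.116912
So the posterior for Topic 2 is 0.096444 / 0.116912 ≈ 0.825.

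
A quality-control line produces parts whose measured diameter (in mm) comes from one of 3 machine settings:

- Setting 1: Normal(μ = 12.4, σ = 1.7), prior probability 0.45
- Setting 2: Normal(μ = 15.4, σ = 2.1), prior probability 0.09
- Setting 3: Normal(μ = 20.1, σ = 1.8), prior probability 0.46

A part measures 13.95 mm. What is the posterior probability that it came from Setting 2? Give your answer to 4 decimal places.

The responsibility of component k is π_k f_k(x) divided by Σ_j π_j f_j(x).
Component likelihoods at x = 13.95 mm:
  p_1 = 0.154861
  p_2 = 0.14968
  p_3 = 0.000646763
Multiply by the mixture weights:
  π_1·p_1 = 0.45 × 0.154861 = 0.0696877
  π_2·p_2 = 0.09 × 0.14968 = 0.0134712
  π_3·p_3 = 0.46 × 0.000646763 = 0.000297511
Marginal: 0.0696877 + 0.0134712 + 0.000297511 = 0.0834564
P(Setting 2 | the observation) = 0.0134712 / 0.0834564 ≈ 0.1614

0.1614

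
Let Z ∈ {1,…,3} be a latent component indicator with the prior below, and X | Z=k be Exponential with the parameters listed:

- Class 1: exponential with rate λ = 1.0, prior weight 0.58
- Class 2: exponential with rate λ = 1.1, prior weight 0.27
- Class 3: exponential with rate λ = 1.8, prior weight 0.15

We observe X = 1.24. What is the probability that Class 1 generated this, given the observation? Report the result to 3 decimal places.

Posterior ∝ prior × likelihood, so P(k | x) ∝ P(Z=k) f_k(x); normalise over all components.
Evaluate each component's likelihood at the observed value:
  f_1 = 0.289384
  f_2 = 0.2812
  f_3 = 0.193164
Unnormalised posteriors:
  P(Z=1)·f_1 = 0.58 × 0.289384 = 0.167843
  P(Z=2)·f_2 = 0.27 × 0.2812 = 0.0759239
  P(Z=3)·f_3 = 0.15 × 0.193164 = 0.0289747
Normaliser: 0.167843 + 0.0759239 + 0.0289747 = 0.272741
P(Class 1 | 1.24) ≈ 0.615

0.615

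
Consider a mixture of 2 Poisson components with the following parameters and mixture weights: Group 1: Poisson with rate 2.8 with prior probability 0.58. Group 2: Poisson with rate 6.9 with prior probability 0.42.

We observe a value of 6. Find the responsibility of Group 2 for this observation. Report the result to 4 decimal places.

0.7288

The responsibility of component k is w_k f_k(x) divided by Σ_j w_j f_j(x).
Evaluate each component's likelihood at the observed value:
  f_1 = 0.0406997
  f_2 = 0.151053
Prior × likelihood for each component:
  w_1·f_1 = 0.58 × 0.0406997 = 0.0236058
  w_2·f_2 = 0.42 × 0.151053 = 0.0634424
Denominator: 0.0236058 + 0.0634424 = 0.0870482
P(Group 2 | 6) = 0.0634424 / 0.0870482 ≈ 0.7288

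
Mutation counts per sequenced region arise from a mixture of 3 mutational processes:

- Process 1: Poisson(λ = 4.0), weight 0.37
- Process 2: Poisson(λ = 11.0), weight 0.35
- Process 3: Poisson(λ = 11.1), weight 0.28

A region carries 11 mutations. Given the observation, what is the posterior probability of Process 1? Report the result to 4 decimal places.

0.0094

By Bayes' theorem, P(k | x) = P(Z=k) f_k(x) / Σ_j P(Z=j) f_j(x).
Component likelihoods at x = 11 mutations:
  f_1 = e^(−4.0)·4.0^11/11! = 0.00192454
  f_2 = e^(−11.0)·11.0^11/11! = 0.119378
  f_3 = e^(−11.1)·11.1^11/11! = 0.119324
Multiply by the mixture weights:
  P(Z=1)·f_1 = 0.37 × 0.00192454 = 0.000712079
  P(Z=2)·f_2 = 0.35 × 0.119378 = 0.0417823
  P(Z=3)·f_3 = 0.28 × 0.119324 = 0.0334108
Evidence: 0.000712079 + 0.0417823 + 0.0334108 = 0.0759052
So the posterior for Process 1 is 0.000712079 / 0.0759052 ≈ 0.0094.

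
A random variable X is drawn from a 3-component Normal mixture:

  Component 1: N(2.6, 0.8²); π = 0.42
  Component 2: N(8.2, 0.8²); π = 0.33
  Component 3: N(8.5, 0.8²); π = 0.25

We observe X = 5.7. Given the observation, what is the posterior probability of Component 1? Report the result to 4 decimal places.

Posterior ∝ prior × likelihood, so P(k | x) ∝ π_k f_k(x); normalise over all components.
Component likelihoods at x = 5.7:
  f_1 = (1/(0.8·√(2π)))·exp(−(5.7−2.6)²/(2·0.8²)) = 0.498678·exp(-7.50781) = 0.000273665
  f_2 = (1/(0.8·√(2π)))·exp(−(5.7−8.2)²/(2·0.8²)) = 0.498678·exp(-4.88281) = 0.00377782
  f_3 = (1/(0.8·√(2π)))·exp(−(5.7−8.5)²/(2·0.8²)) = 0.498678·exp(-6.12500) = 0.00109085
Prior × likelihood for each component:
  π_1·f_1 = 0.42 × 0.000273665 = 0.000114939
  π_2·f_2 = 0.33 × 0.00377782 = 0.00124668
  π_3·f_3 = 0.25 × 0.00109085 = 0.000272713
Denominator: 0.000114939 + 0.00124668 + 0.000272713 = 0.00163433
P(Component 1 | x) = 0.000114939 / 0.00163433 ≈ 0.0703

0.0703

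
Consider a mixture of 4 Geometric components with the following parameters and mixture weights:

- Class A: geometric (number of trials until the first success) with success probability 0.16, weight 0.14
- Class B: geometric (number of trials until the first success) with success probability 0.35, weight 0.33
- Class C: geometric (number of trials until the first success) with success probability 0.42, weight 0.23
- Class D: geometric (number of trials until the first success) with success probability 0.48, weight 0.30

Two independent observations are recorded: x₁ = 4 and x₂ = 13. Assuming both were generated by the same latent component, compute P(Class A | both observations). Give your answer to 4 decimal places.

By Bayes' theorem, P(k | x) = w_k f_k(x) / Σ_j w_j f_j(x).
Since both observations come from the same component, the likelihood for component k is f_k(x₁)·f_k(x₂).
  p_A = [0.0948326] × [0.0197456] = 0.00187253
  p_B = [0.0961188] × [0.0019908] = 0.000191354
  p_C = [0.081947] × [0.000608675] = 4.98791e-05
  p_D = [0.0674918] × [0.000187621] = 1.26629e-05
Multiply by the mixture weights:
  w_A·p_A = 0.14 × 0.00187253 = 0.000262154
  w_B·p_B = 0.33 × 0.000191354 = 6.31467e-05
  w_C·p_C = 0.23 × 4.98791e-05 = 1.14722e-05
  w_D·p_D = 0.30 × 1.26629e-05 = 3.79887e-06
Sum: 0.000262154 + 6.31467e-05 + 1.14722e-05 + 3.79887e-06 = 0.000340572
P(Class A | x) ≈ 0.7697

0.7697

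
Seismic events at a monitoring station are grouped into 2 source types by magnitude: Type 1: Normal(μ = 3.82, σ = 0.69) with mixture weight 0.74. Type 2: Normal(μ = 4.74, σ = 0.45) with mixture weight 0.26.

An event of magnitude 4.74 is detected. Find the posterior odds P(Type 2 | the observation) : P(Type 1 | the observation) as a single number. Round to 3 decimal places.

Posterior odds = (π_i f_i(x)) / (π_j f_j(x)); the normalising sum cancels.
Evaluate each component's likelihood at the observed value:
  L_1 = (1/(0.69·√(2π)))·exp(−(4.74−3.82)²/(2·0.69²)) = 0.578177·exp(-0.88889) = 0.237696
  L_2 = (1/(0.45·√(2π)))·exp(−(4.74−4.74)²/(2·0.45²)) = 0.886538·exp(-0.00000) = 0.886538
0.2305 / 0.175895 ≈ 1.310

1.310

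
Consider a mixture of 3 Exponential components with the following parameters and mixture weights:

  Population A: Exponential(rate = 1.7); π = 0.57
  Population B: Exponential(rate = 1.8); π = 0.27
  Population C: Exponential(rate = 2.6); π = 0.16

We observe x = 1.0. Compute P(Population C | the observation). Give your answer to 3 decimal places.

Posterior ∝ prior × likelihood, so P(k | x) ∝ π_k f_k(x); normalise over all components.
Evaluate each component's likelihood at the observed value:
  f_A = 1.7·e^(−1.7·1.0) = 1.7·e^(−1.7000) = 0.310562
  f_B = 1.8·e^(−1.8·1.0) = 1.8·e^(−1.8000) = 0.297538
  f_C = 2.6·e^(−2.6·1.0) = 2.6·e^(−2.6000) = 0.193111
Prior × likelihood for each component:
  π_A·f_A = 0.57 × 0.310562 = 0.17702
  π_B·f_B = 0.27 × 0.297538 = 0.0803353
  π_C·f_C = 0.16 × 0.193111 = 0.0308978
Evidence: 0.17702 + 0.0803353 + 0.0308978 = 0.288253
P(Population C | data) ≈ 0.107

0.107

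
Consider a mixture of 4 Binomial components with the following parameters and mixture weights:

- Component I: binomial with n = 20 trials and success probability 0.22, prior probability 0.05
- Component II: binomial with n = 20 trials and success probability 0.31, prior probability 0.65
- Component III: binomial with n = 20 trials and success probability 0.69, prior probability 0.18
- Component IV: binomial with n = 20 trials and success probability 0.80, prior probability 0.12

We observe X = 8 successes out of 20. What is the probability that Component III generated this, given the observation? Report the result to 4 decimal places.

0.0109

By Bayes' theorem, P(k | x) = w_k f_k(x) / Σ_j w_j f_j(x).
Evaluate each component's likelihood at the observed value:
  f_I = C(20,8)·0.22^8·0.78^12 = 125970·5.48759e-06·0.0507149 = 0.0350577
  f_II = C(20,8)·0.31^8·0.69^12 = 125970·8.52891e-05·0.0116463 = 0.125127
  f_III = C(20,8)·0.69^8·0.31^12 = 125970·0.0513798·7.87663e-07 = 0.005098
  f_IV = C(20,8)·0.80^8·0.20^12 = 125970·0.167772·4.096e-09 = 8.65659e-05
Multiply by the mixture weights:
  w_I·f_I = 0.05 × 0.0350577 = 0.00175289
  w_II·f_II = 0.65 × 0.125127 = 0.0813323
  w_III·f_III = 0.18 × 0.005098 = 0.000917641
  w_IV·f_IV = 0.12 × 8.65659e-05 = 1.03879e-05
Evidence: 0.00175289 + 0.0813323 + 0.000917641 + 1.03879e-05 = 0.0840132
P(Component III | x) ≈ 0.0109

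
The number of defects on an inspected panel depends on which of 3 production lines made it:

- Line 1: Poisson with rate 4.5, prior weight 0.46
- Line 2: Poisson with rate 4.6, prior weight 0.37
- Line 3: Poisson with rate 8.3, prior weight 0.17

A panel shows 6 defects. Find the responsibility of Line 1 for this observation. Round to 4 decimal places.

0.4638

P(component k | x) = w_k·f_k(x) / marginal(x), where marginal(x) = Σ_j w_j·f_j(x).
Evaluate each component's likelihood at the observed value:
  p_1 = e^(−4.5)·4.5^6/6! = 0.12812
  p_2 = e^(−4.6)·4.6^6/6! = 0.13227
  p_3 = e^(−8.3)·8.3^6/6! = 0.112847
Prior × likelihood for each component:
  w_1·p_1 = 0.46 × 0.12812 = 0.0589353
  w_2·p_2 = 0.37 × 0.13227 = 0.0489397
  w_3·p_3 = 0.17 × 0.112847 = 0.0191841
Normaliser: 0.0589353 + 0.0489397 + 0.0191841 = 0.127059
P(Line 1 | x) = 0.0589353 / 0.127059 ≈ 0.4638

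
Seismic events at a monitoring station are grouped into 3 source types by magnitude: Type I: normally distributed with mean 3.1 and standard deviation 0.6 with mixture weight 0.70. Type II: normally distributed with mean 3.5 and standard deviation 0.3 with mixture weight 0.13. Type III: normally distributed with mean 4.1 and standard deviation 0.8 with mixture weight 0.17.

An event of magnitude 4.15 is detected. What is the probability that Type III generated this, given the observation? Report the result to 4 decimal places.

Apply Bayes' rule: the posterior for each component is proportional to its prior times its likelihood at x.
Evaluate each component's likelihood at the observed value:
  f_I = 0.143796
  f_II = 0.127175
  f_III = 0.497705
Prior × likelihood for each component:
  π_I·f_I = 0.70 × 0.143796 = 0.100657
  π_II·f_II = 0.13 × 0.127175 = 0.0165328
  π_III·f_III = 0.17 × 0.497705 = 0.0846098
Sum: 0.100657 + 0.0165328 + 0.0846098 = 0.201799
Responsibility of Type III: 0.0846098 / 0.201799 ≈ 0.4193

0.4193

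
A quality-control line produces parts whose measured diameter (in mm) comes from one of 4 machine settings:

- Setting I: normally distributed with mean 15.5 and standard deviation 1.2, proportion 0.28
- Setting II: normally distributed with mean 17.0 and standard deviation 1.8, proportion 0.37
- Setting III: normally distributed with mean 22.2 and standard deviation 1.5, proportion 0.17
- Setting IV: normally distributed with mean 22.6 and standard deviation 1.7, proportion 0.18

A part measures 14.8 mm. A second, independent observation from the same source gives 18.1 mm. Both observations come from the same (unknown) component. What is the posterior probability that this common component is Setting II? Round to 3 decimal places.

By Bayes' theorem, P(k | x) = π_k f_k(x) / Σ_j π_j f_j(x).
Since both observations come from the same component, the likelihood for component k is f_k(x₁)·f_k(x₂).
  p_I = [0.280439] × [0.0317939] = 0.00891624
  p_II = [0.105016] × [0.183883] = 0.0193108
  p_III = [1.38019e-06] × [0.00634582] = 8.75841e-09
  p_IV = [6.29649e-06] × [0.007062] = 4.44658e-08
Multiply by the mixture weights:
  π_I·p_I = 0.28 × 0.00891624 = 0.00249655
  π_II·p_II = 0.37 × 0.0193108 = 0.00714498
  π_III·p_III = 0.17 × 8.75841e-09 = 1.48893e-09
  π_IV·p_IV = 0.18 × 4.44658e-08 = 8.00385e-09
Evidence: 0.00249655 + 0.00714498 + 1.48893e-09 + 8.00385e-09 = 0.00964154
P(Setting II | data) = 0.00714498 / 0.00964154 ≈ 0.741

0.741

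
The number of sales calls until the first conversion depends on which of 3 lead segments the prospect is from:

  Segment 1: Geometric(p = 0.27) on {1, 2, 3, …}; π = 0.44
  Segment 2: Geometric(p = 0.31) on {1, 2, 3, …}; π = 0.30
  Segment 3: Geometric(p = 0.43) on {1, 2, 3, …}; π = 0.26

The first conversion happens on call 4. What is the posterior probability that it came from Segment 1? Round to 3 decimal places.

P(component k | x) = π_k·f_k(x) / marginal(x), where marginal(x) = Σ_j π_j·f_j(x).
Evaluate each component's likelihood at the observed value:
  L_1 = 0.27·(1−0.27)^3 = 0.27·0.389017 = 0.105035
  L_2 = 0.31·(1−0.31)^3 = 0.31·0.328509 = 0.101838
  L_3 = 0.43·(1−0.43)^3 = 0.43·0.185193 = 0.079633
Weight by the priors:
  π_1·L_1 = 0.44 × 0.105035 = 0.0462152
  π_2·L_2 = 0.30 × 0.101838 = 0.0305513
  π_3·L_3 = 0.26 × 0.079633 = 0.0207046
Evidence: 0.0462152 + 0.0305513 + 0.0207046 = 0.0974711
P(Segment 1 | 4) ≈ 0.474

0.474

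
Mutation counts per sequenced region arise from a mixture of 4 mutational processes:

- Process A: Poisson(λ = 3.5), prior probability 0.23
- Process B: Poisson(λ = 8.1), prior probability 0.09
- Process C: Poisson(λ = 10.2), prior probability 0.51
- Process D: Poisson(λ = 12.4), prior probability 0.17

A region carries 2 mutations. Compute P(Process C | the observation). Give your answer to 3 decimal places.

Posterior ∝ prior × likelihood, so P(k | x) ∝ P(Z=k) f_k(x); normalise over all components.
Evaluate each component's likelihood at the observed value:
  f_A = 0.184959
  f_B = 0.0099576
  f_C = 0.0019336
  f_D = 0.000316637
Multiply by the mixture weights:
  P(Z=A)·f_A = 0.23 × 0.184959 = 0.0425406
  P(Z=B)·f_B = 0.09 × 0.0099576 = 0.000896184
  P(Z=C)·f_C = 0.51 × 0.0019336 = 0.000986136
  P(Z=D)·f_D = 0.17 × 0.000316637 = 5.38283e-05
Normaliser: 0.0425406 + 0.000896184 + 0.000986136 + 5.38283e-05 = 0.0444767
P(Process C | x) = 0.000986136 / 0.0444767 ≈ 0.022

0.022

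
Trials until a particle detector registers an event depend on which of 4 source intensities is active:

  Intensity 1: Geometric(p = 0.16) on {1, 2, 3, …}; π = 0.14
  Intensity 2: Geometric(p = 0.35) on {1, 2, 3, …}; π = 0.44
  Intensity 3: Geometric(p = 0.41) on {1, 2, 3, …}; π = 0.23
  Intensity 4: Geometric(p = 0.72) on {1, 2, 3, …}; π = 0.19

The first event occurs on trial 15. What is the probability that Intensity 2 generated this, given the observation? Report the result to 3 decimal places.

0.156

Apply Bayes' rule: the posterior for each component is proportional to its prior times its likelihood at x.
Evaluate each component's likelihood at the observed value:
  L_1 = 0.0139325
  L_2 = 0.000841114
  L_3 = 0.000253929
  L_4 = 1.31083e-08
Weight by the priors:
  π_1·L_1 = 0.14 × 0.0139325 = 0.00195055
  π_2·L_2 = 0.44 × 0.000841114 = 0.00037009
  π_3·L_3 = 0.23 × 0.000253929 = 5.84036e-05
  π_4·L_4 = 0.19 × 1.31083e-08 = 2.49057e-09
Sum: 0.00195055 + 0.00037009 + 5.84036e-05 + 2.49057e-09 = 0.00237905
P(Intensity 2 | data) = 0.00037009 / 0.00237905 ≈ 0.156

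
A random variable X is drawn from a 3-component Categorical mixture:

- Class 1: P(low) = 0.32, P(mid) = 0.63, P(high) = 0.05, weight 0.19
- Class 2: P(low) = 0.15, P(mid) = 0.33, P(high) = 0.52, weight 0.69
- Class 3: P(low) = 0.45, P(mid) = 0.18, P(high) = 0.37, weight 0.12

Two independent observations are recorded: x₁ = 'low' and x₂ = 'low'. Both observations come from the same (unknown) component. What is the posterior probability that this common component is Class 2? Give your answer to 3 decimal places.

Posterior ∝ prior × likelihood, so P(k | x) ∝ P(Z=k) f_k(x); normalise over all components.
Since both observations come from the same component, the likelihood for component k is f_k(x₁)·f_k(x₂).
  p_1 = [P(low | comp) = 0.32] × [0.32] = 0.1024
  p_2 = [P(low | comp) = 0.15] × [0.15] = 0.0225
  p_3 = [P(low | comp) = 0.45] × [0.45] = 0.2025
Weight by the priors:
  P(Z=1)·p_1 = 0.19 × 0.1024 = 0.019456
  P(Z=2)·p_2 = 0.69 × 0.0225 = 0.015525
  P(Z=3)·p_3 = 0.12 × 0.2025 = 0.0243
Denominator: 0.019456 + 0.015525 + 0.0243 = 0.059281
P(Class 2 | x₁, x₂) ≈ 0.262

0.262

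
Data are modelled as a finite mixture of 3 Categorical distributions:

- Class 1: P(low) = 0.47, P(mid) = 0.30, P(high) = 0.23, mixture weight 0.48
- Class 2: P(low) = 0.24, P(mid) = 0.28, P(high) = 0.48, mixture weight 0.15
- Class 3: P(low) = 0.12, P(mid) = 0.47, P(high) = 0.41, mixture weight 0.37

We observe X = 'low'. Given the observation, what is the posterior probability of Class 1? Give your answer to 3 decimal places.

By Bayes' theorem, P(k | x) = π_k f_k(x) / Σ_j π_j f_j(x).
Categorical probabilities:
  p_1 = 0.47
  p_2 = 0.24
  p_3 = 0.12
Multiply by the mixture weights:
  π_1·p_1 = 0.48 × 0.47 = 0.2256
  π_2·p_2 = 0.15 × 0.24 = 0.036
  π_3·p_3 = 0.37 × 0.12 = 0.0444
Marginal: 0.2256 + 0.036 + 0.0444 = 0.306
Responsibility of Class 1: 0.2256 / 0.306 ≈ 0.737

0.737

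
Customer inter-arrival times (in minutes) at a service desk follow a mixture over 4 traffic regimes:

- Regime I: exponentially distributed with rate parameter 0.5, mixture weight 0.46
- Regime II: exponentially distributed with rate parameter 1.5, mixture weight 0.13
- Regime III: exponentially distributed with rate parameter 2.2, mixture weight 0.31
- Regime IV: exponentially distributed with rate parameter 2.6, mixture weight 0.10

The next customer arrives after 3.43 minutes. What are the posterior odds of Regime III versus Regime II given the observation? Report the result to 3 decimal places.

0.317

Only the two components matter; the odds are (π_i f_i(x)) / (π_j f_j(x)).
Evaluate each component's likelihood at the observed value:
  L_I = 0.5·e^(−0.5·3.43) = 0.5·e^(−1.7150) = 0.0899819
  L_II = 1.5·e^(−1.5·3.43) = 1.5·e^(−5.1450) = 0.00874271
  L_III = 2.2·e^(−2.2·3.43) = 2.2·e^(−7.5460) = 0.00116208
  L_IV = 2.6·e^(−2.6·3.43) = 2.6·e^(−8.9180) = 0.000348285
0.000360245 / 0.00113655 ≈ 0.317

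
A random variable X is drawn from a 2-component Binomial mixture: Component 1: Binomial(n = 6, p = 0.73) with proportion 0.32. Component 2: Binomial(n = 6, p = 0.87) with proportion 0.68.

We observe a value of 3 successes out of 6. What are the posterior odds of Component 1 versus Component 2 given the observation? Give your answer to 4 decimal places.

2.4907

Posterior odds = (π_i f_i(x)) / (π_j f_j(x)); the normalising sum cancels.
Component likelihoods at x = 3 successes out of 6:
  f_1 = C(6,3)·0.73^3·0.27^3 = 20·0.389017·0.019683 = 0.15314
  f_2 = C(6,3)·0.87^3·0.13^3 = 20·0.658503·0.002197 = 0.0289346
Posterior odds = (π_1·f_1) / (π_2·f_2) = (0.32·0.15314) / (0.68·0.0289346) = 0.0490049 / 0.0196755 ≈ 2.4907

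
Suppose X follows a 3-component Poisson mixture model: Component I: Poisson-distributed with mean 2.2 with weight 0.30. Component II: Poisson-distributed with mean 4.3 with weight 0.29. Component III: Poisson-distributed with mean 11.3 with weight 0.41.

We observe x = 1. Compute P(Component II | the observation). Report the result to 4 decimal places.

Posterior ∝ prior × likelihood, so P(k | x) ∝ P(Z=k) f_k(x); normalise over all components.
Poisson probabilities:
  L_I = e^(−2.2)·2.2^1/1! = 0.243767
  L_II = e^(−4.3)·4.3^1/1! = 0.0583448
  L_III = e^(−11.3)·11.3^1/1! = 0.000139814
Multiply by the mixture weights:
  P(Z=I)·L_I = 0.30 × 0.243767 = 0.0731301
  P(Z=II)·L_II = 0.29 × 0.0583448 = 0.01692
  P(Z=III)·L_III = 0.41 × 0.000139814 = 5.73238e-05
Evidence: 0.0731301 + 0.01692 + 5.73238e-05 = 0.0901074
P(Component II | the observation) ≈ 0.1878

0.1878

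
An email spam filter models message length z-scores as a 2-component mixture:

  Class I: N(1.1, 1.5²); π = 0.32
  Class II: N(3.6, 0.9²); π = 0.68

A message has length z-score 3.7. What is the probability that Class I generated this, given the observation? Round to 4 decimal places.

0.0595

The responsibility of component k is π_k f_k(x) divided by Σ_j π_j f_j(x).
Evaluate each component's likelihood at the observed value:
  f_I = 0.0592123
  f_II = 0.440541
Unnormalised posteriors:
  π_I·f_I = 0.32 × 0.0592123 = 0.0189479
  π_II·f_II = 0.68 × 0.440541 = 0.299568
Sum: 0.0189479 + 0.299568 = 0.318516
Responsibility of Class I: 0.0189479 / 0.318516 ≈ 0.0595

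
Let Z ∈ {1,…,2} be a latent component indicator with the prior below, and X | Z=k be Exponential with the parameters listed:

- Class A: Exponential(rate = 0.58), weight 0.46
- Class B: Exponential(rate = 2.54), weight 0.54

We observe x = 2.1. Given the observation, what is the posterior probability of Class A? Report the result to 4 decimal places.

Apply Bayes' rule: the posterior for each component is proportional to its prior times its likelihood at x.
Component likelihoods at x = 2.1:
  f_A = 0.171576
  f_B = 0.0122548
Weight by the priors:
  P(Z=A)·f_A = 0.46 × 0.171576 = 0.0789251
  P(Z=B)·f_B = 0.54 × 0.0122548 = 0.0066176
Marginal: 0.0789251 + 0.0066176 = 0.0855427
P(Class A | 2.1) ≈ 0.9226

0.9226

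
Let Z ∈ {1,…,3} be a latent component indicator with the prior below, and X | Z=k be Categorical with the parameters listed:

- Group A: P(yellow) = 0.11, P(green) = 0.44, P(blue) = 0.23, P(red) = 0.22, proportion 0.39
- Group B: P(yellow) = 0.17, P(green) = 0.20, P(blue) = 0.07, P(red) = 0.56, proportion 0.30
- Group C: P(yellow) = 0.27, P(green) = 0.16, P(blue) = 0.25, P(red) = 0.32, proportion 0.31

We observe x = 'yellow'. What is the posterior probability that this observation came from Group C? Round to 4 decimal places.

P(component k | x) = w_k·f_k(x) / marginal(x), where marginal(x) = Σ_j w_j·f_j(x).
Categorical probabilities:
  L_A = 0.11
  L_B = 0.17
  L_C = 0.27
Unnormalised posteriors:
  w_A·L_A = 0.39 × 0.11 = 0.0429
  w_B·L_B = 0.30 × 0.17 = 0.051
  w_C·L_C = 0.31 × 0.27 = 0.0837
Evidence: 0.0429 + 0.051 + 0.0837 = 0.1776
P(Group C | the observation) ≈ 0.4713

0.4713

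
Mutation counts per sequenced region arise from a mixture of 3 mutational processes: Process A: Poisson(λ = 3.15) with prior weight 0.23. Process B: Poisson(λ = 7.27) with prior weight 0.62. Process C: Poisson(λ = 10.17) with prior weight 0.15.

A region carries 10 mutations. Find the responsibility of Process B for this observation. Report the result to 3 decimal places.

By Bayes' theorem, P(k | x) = π_k f_k(x) / Σ_j π_j f_j(x).
Evaluate each component's likelihood at the observed value:
  f_A = 0.00113583
  f_B = 0.0791152
  f_C = 0.124931
Multiply by the mixture weights:
  π_A·f_A = 0.23 × 0.00113583 = 0.000261242
  π_B·f_B = 0.62 × 0.0791152 = 0.0490515
  π_C·f_C = 0.15 × 0.124931 = 0.0187397
Denominator: 0.000261242 + 0.0490515 + 0.0187397 = 0.0680524
So the posterior for Process B is 0.0490515 / 0.0680524 ≈ 0.721.

0.721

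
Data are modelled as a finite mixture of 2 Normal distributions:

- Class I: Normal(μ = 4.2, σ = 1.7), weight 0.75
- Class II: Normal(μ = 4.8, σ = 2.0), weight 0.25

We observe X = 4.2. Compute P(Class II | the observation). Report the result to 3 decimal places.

0.213

Apply Bayes' rule: the posterior for each component is proportional to its prior times its likelihood at x.
Component likelihoods at x = 4.2:
  L_I = 0.234672
  L_II = 0.190694
Multiply by the mixture weights:
  P(Z=I)·L_I = 0.75 × 0.234672 = 0.176004
  P(Z=II)·L_II = 0.25 × 0.190694 = 0.0476735
Marginal: 0.176004 + 0.0476735 = 0.223677
P(Class II | 4.2) = 0.0476735 / 0.223677 ≈ 0.213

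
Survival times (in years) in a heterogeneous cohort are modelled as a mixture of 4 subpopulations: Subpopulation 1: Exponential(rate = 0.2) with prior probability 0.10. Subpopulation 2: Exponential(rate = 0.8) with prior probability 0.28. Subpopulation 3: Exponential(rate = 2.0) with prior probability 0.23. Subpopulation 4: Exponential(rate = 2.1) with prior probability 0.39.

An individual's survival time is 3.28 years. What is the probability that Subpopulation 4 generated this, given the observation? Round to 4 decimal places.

By Bayes' theorem, P(k | x) = w_k f_k(x) / Σ_j w_j f_j(x).
Exponential densities:
  f_1 = 0.2·e^(−0.2·3.28) = 0.2·e^(−0.6560) = 0.103785
  f_2 = 0.8·e^(−0.8·3.28) = 0.8·e^(−2.6240) = 0.0580098
  f_3 = 2.0·e^(−2.0·3.28) = 2.0·e^(−6.5600) = 0.00283177
  f_4 = 2.1·e^(−2.1·3.28) = 2.1·e^(−6.8880) = 0.0021419
Unnormalised posteriors:
  w_1·f_1 = 0.10 × 0.103785 = 0.0103785
  w_2·f_2 = 0.28 × 0.0580098 = 0.0162427
  w_3·f_3 = 0.23 × 0.00283177 = 0.000651307
  w_4·f_4 = 0.39 × 0.0021419 = 0.00083534
Evidence: 0.0103785 + 0.0162427 + 0.000651307 + 0.00083534 = 0.0281078
P(Subpopulation 4 | the observation) = 0.00083534 / 0.0281078 ≈ 0.0297

0.0297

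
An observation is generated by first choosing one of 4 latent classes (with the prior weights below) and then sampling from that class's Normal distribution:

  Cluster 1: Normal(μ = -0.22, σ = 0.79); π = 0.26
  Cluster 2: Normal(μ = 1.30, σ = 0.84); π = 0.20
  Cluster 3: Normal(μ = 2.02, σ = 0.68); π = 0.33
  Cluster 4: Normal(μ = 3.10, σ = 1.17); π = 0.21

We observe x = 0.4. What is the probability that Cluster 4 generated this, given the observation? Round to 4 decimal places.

0.0300

Posterior ∝ prior × likelihood, so P(k | x) ∝ w_k f_k(x); normalise over all components.
Evaluate each component's likelihood at the observed value:
  L_1 = (1/(0.79·√(2π)))·exp(−(0.4−-0.22)²/(2·0.79²)) = 0.504990·exp(-0.30796) = 0.371139
  L_2 = (1/(0.84·√(2π)))·exp(−(0.4−1.30)²/(2·0.84²)) = 0.474931·exp(-0.57398) = 0.267519
  L_3 = (1/(0.68·√(2π)))·exp(−(0.4−2.02)²/(2·0.68²)) = 0.586680·exp(-2.83780) = 0.0343526
  L_4 = (1/(1.17·√(2π)))·exp(−(0.4−3.10)²/(2·1.17²)) = 0.340976·exp(-2.66272) = 0.0237859
Weight by the priors:
  w_1·L_1 = 0.26 × 0.371139 = 0.096496
  w_2·L_2 = 0.20 × 0.267519 = 0.0535038
  w_3·L_3 = 0.33 × 0.0343526 = 0.0113363
  w_4·L_4 = 0.21 × 0.0237859 = 0.00499503
Marginal: 0.096496 + 0.0535038 + 0.0113363 + 0.00499503 = 0.166331
Responsibility of Cluster 4: 0.00499503 / 0.166331 ≈ 0.0300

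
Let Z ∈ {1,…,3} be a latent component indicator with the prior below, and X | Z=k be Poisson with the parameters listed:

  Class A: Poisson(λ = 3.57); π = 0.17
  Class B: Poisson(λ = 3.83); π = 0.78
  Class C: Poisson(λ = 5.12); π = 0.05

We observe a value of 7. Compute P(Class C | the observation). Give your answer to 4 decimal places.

0.1030

By Bayes' theorem, P(k | x) = w_k f_k(x) / Σ_j w_j f_j(x).
Poisson probabilities:
  L_A = e^(−3.57)·3.57^7/7! = 0.0412872
  L_B = e^(−3.83)·3.83^7/7! = 0.052073
  L_C = e^(−5.12)·5.12^7/7! = 0.109363
Prior × likelihood for each component:
  w_A·L_A = 0.17 × 0.0412872 = 0.00701883
  w_B·L_B = 0.78 × 0.052073 = 0.040617
  w_C·L_C = 0.05 × 0.109363 = 0.00546816
Evidence: 0.00701883 + 0.040617 + 0.00546816 = 0.053104
Responsibility of Class C: 0.00546816 / 0.053104 ≈ 0.1030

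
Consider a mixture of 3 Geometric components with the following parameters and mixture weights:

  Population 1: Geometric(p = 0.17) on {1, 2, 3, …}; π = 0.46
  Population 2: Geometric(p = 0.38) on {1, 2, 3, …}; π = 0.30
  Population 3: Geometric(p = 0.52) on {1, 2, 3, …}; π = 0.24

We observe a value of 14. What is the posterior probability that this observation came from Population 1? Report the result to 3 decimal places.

Posterior ∝ prior × likelihood, so P(k | x) ∝ P(Z=k) f_k(x); normalise over all components.
Geometric probabilities:
  p_1 = 0.17·(1−0.17)^13 = 0.17·0.0887187 = 0.0150822
  p_2 = 0.38·(1−0.38)^13 = 0.38·0.00200029 = 0.000760108
  p_3 = 0.52·(1−0.52)^13 = 0.52·7.18019e-05 = 3.7337e-05
Weight by the priors:
  P(Z=1)·p_1 = 0.46 × 0.0150822 = 0.0069378
  P(Z=2)·p_2 = 0.30 × 0.000760108 = 0.000228033
  P(Z=3)·p_3 = 0.24 × 3.7337e-05 = 8.96088e-06
Marginal: 0.0069378 + 0.000228033 + 8.96088e-06 = 0.0071748
So the posterior for Population 1 is 0.0069378 / 0.0071748 ≈ 0.967.

0.967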